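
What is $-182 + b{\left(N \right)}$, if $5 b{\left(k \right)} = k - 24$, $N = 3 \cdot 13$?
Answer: $-179$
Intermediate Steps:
$N = 39$
$b{\left(k \right)} = - \frac{24}{5} + \frac{k}{5}$ ($b{\left(k \right)} = \frac{k - 24}{5} = \frac{-24 + k}{5} = - \frac{24}{5} + \frac{k}{5}$)
$-182 + b{\left(N \right)} = -182 + \left(- \frac{24}{5} + \frac{1}{5} \cdot 39\right) = -182 + \left(- \frac{24}{5} + \frac{39}{5}\right) = -182 + 3 = -179$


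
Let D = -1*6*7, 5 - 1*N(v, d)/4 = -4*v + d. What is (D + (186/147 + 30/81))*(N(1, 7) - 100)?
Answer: 4912984/1323 ≈ 3713.5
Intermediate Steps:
N(v, d) = 20 - 4*d + 16*v (N(v, d) = 20 - 4*(-4*v + d) = 20 - 4*(d - 4*v) = 20 + (-4*d + 16*v) = 20 - 4*d + 16*v)
D = -42 (D = -6*7 = -42)
(D + (186/147 + 30/81))*(N(1, 7) - 100) = (-42 + (186/147 + 30/81))*((20 - 4*7 + 16*1) - 100) = (-42 + (186*(1/147) + 30*(1/81)))*((20 - 28 + 16) - 100) = (-42 + (62/49 + 10/27))*(8 - 100) = (-42 + 2164/1323)*(-92) = -53402/1323*(-92) = 4912984/1323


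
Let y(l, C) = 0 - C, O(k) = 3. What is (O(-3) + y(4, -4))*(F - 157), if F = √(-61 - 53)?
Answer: -1099 + 7*I*√114 ≈ -1099.0 + 74.74*I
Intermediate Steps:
y(l, C) = -C
F = I*√114 (F = √(-114) = I*√114 ≈ 10.677*I)
(O(-3) + y(4, -4))*(F - 157) = (3 - 1*(-4))*(I*√114 - 157) = (3 + 4)*(-157 + I*√114) = 7*(-157 + I*√114) = -1099 + 7*I*√114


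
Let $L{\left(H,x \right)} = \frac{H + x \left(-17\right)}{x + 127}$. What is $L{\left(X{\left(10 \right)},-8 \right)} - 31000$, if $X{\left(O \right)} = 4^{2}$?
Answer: $- \frac{3688848}{119} \approx -30999.0$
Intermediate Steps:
$X{\left(O \right)} = 16$
$L{\left(H,x \right)} = \frac{H - 17 x}{127 + x}$
$L{\left(X{\left(10 \right)},-8 \right)} - 31000 = \frac{16 - -136}{127 - 8} - 31000 = \frac{16 + 136}{119} - 31000 = \frac{1}{119} \cdot 152 - 31000 = \frac{152}{119} - 31000 = - \frac{3688848}{119}$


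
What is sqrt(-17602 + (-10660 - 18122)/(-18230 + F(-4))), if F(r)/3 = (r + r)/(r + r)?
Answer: 2*I*sqrt(1461818486986)/18227 ≈ 132.67*I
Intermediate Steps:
F(r) = 3 (F(r) = 3*((r + r)/(r + r)) = 3*((2*r)/((2*r))) = 3*((2*r)*(1/(2*r))) = 3*1 = 3)
sqrt(-17602 + (-10660 - 18122)/(-18230 + F(-4))) = sqrt(-17602 + (-10660 - 18122)/(-18230 + 3)) = sqrt(-17602 - 28782/(-18227)) = sqrt(-17602 - 28782*(-1/18227)) = sqrt(-17602 + 28782/18227) = sqrt(-320802872/18227) = 2*I*sqrt(1461818486986)/18227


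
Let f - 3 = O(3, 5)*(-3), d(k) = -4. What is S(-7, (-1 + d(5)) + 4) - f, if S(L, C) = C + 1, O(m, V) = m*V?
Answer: 42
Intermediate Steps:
O(m, V) = V*m
S(L, C) = 1 + C
f = -42 (f = 3 + (5*3)*(-3) = 3 + 15*(-3) = 3 - 45 = -42)
S(-7, (-1 + d(5)) + 4) - f = (1 + ((-1 - 4) + 4)) - 1*(-42) = (1 + (-5 + 4)) + 42 = (1 - 1) + 42 = 0 + 42 = 42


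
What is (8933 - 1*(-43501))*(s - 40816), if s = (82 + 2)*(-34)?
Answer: -2289897648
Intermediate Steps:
s = -2856 (s = 84*(-34) = -2856)
(8933 - 1*(-43501))*(s - 40816) = (8933 - 1*(-43501))*(-2856 - 40816) = (8933 + 43501)*(-43672) = 52434*(-43672) = -2289897648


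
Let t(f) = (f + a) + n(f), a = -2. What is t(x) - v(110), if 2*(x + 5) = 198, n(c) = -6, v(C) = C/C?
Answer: 85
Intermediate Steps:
v(C) = 1
x = 94 (x = -5 + (½)*198 = -5 + 99 = 94)
t(f) = -8 + f (t(f) = (f - 2) - 6 = (-2 + f) - 6 = -8 + f)
t(x) - v(110) = (-8 + 94) - 1*1 = 86 - 1 = 85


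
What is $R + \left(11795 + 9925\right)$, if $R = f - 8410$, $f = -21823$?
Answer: $-8513$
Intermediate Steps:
$R = -30233$ ($R = -21823 - 8410 = -30233$)
$R + \left(11795 + 9925\right) = -30233 + \left(11795 + 9925\right) = -30233 + 21720 = -8513$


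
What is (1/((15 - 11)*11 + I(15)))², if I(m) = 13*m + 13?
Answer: 1/63504 ≈ 1.5747e-5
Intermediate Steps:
I(m) = 13 + 13*m
(1/((15 - 11)*11 + I(15)))² = (1/((15 - 11)*11 + (13 + 13*15)))² = (1/(4*11 + (13 + 195)))² = (1/(44 + 208))² = (1/252)² = 1/63504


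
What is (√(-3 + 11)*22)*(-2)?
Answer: -88*√2 ≈ -124.45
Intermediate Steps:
(√(-3 + 11)*22)*(-2) = (√8*22)*(-2) = ((2*√2)*22)*(-2) = (44*√2)*(-2) = -88*√2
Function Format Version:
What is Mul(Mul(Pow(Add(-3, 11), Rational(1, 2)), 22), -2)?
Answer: Mul(-88, Pow(2, Rational(1, 2))) ≈ -124.45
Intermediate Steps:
Mul(Mul(Pow(Add(-3, 11), Rational(1, 2)), 22), -2) = Mul(Mul(Pow(8, Rational(1, 2)), 22), -2) = Mul(Mul(Mul(2, Pow(2, Rational(1, 2))), 22), -2) = Mul(Mul(44, Pow(2, Rational(1, 2))), -2) = Mul(-88, Pow(2, Rational(1, 2)))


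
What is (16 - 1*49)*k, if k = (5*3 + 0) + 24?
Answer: -1287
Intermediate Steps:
k = 39 (k = (15 + 0) + 24 = 15 + 24 = 39)
(16 - 1*49)*k = (16 - 1*49)*39 = (16 - 49)*39 = -33*39 = -1287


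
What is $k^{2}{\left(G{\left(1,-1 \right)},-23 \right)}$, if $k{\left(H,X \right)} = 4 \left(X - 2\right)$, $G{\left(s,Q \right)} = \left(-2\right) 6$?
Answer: $10000$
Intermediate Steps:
$G{\left(s,Q \right)} = -12$
$k{\left(H,X \right)} = -8 + 4 X$ ($k{\left(H,X \right)} = 4 \left(-2 + X\right) = -8 + 4 X$)
$k^{2}{\left(G{\left(1,-1 \right)},-23 \right)} = \left(-8 + 4 \left(-23\right)\right)^{2} = \left(-8 - 92\right)^{2} = \left(-100\right)^{2} = 10000$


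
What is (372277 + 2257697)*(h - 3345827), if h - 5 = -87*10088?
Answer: -11107637329572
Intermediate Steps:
h = -877651 (h = 5 - 87*10088 = 5 - 877656 = -877651)
(372277 + 2257697)*(h - 3345827) = (372277 + 2257697)*(-877651 - 3345827) = 2629974*(-4223478) = -11107637329572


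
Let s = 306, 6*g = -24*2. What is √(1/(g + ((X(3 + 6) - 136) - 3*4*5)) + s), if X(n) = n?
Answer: √11635455/195 ≈ 17.493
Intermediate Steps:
g = -8 (g = (-24*2)/6 = (⅙)*(-48) = -8)
√(1/(g + ((X(3 + 6) - 136) - 3*4*5)) + s) = √(1/(-8 + (((3 + 6) - 136) - 3*4*5)) + 306) = √(1/(-8 + ((9 - 136) - 12*5)) + 306) = √(1/(-8 + (-127 - 60)) + 306) = √(1/(-8 - 187) + 306) = √(1/(-195) + 306) = √(-1/195 + 306) = √(59669/195) = √11635455/195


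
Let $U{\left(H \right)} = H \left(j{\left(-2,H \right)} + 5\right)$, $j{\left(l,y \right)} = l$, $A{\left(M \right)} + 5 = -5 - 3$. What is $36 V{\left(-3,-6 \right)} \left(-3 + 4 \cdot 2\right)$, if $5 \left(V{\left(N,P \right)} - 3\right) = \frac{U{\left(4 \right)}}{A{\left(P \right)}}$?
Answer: $\frac{6588}{13} \approx 506.77$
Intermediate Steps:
$A{\left(M \right)} = -13$ ($A{\left(M \right)} = -5 - 8 = -13$)
$U{\left(H \right)} = 3 H$ ($U{\left(H \right)} = H \left(-2 + 5\right) = H 3 = 3 H$)
$V{\left(N,P \right)} = \frac{183}{65}$ ($V{\left(N,P \right)} = 3 + \frac{3 \cdot 4 \frac{1}{-13}}{5} = 3 + \frac{12 \left(- \frac{1}{13}\right)}{5} = 3 + \frac{1}{5} \left(- \frac{12}{13}\right) = 3 - \frac{12}{65} = \frac{183}{65}$)
$36 V{\left(-3,-6 \right)} \left(-3 + 4 \cdot 2\right) = 36 \cdot \frac{183}{65} \left(-3 + 4 \cdot 2\right) = \frac{6588 \left(-3 + 8\right)}{65} = \frac{6588}{65} \cdot 5 = \frac{6588}{13}$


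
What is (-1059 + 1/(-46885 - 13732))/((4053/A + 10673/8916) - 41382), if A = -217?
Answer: 17742800091984/693619161906941 ≈ 0.025580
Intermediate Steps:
(-1059 + 1/(-46885 - 13732))/((4053/A + 10673/8916) - 41382) = (-1059 + 1/(-46885 - 13732))/((4053/(-217) + 10673/8916) - 41382) = (-1059 + 1/(-60617))/((4053*(-1/217) + 10673*(1/8916)) - 41382) = (-1059 - 1/60617)/((-579/31 + 10673/8916) - 41382) = -64193404/(60617*(-4831501/276396 - 41382)) = -64193404/(60617*(-11442650773/276396)) = -64193404/60617*(-276396/11442650773) = 17742800091984/693619161906941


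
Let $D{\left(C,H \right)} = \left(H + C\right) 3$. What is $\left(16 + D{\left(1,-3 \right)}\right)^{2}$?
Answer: $100$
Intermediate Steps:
$D{\left(C,H \right)} = 3 C + 3 H$ ($D{\left(C,H \right)} = \left(C + H\right) 3 = 3 C + 3 H$)
$\left(16 + D{\left(1,-3 \right)}\right)^{2} = \left(16 + \left(3 \cdot 1 + 3 \left(-3\right)\right)\right)^{2} = \left(16 + \left(3 - 9\right)\right)^{2} = \left(16 - 6\right)^{2} = 10^{2} = 100$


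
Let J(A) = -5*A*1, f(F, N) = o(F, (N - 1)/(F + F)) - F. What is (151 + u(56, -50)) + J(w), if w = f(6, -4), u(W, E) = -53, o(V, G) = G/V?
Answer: 9241/72 ≈ 128.35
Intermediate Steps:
f(F, N) = -F + (-1 + N)/(2*F²) (f(F, N) = ((N - 1)/(F + F))/F - F = ((-1 + N)/((2*F)))/F - F = ((-1 + N)*(1/(2*F)))/F - F = ((-1 + N)/(2*F))/F - F = (-1 + N)/(2*F²) - F = -F + (-1 + N)/(2*F²))
w = -437/72 (w = (½)*(-1 - 4 - 2*6³)/6² = (½)*(1/36)*(-1 - 4 - 2*216) = (½)*(1/36)*(-1 - 4 - 432) = (½)*(1/36)*(-437) = -437/72 ≈ -6.0694)
J(A) = -5*A
(151 + u(56, -50)) + J(w) = (151 - 53) - 5*(-437/72) = 98 + 2185/72 = 9241/72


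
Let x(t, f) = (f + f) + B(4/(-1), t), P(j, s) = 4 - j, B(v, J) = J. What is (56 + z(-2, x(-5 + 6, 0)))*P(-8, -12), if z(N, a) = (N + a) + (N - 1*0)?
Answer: 636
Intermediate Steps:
x(t, f) = t + 2*f (x(t, f) = (f + f) + t = 2*f + t = t + 2*f)
z(N, a) = a + 2*N (z(N, a) = (N + a) + (N + 0) = (N + a) + N = a + 2*N)
(56 + z(-2, x(-5 + 6, 0)))*P(-8, -12) = (56 + (((-5 + 6) + 2*0) + 2*(-2)))*(4 - 1*(-8)) = (56 + ((1 + 0) - 4))*(4 + 8) = (56 + (1 - 4))*12 = (56 - 3)*12 = 53*12 = 636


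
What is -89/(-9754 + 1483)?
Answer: 89/8271 ≈ 0.010760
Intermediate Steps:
-89/(-9754 + 1483) = -89/(-8271) = -1/8271*(-89) = 89/8271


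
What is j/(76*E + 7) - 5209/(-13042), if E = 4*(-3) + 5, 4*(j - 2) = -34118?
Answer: 3798346/228235 ≈ 16.642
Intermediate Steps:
j = -17055/2 (j = 2 + (¼)*(-34118) = 2 - 17059/2 = -17055/2 ≈ -8527.5)
E = -7 (E = -12 + 5 = -7)
j/(76*E + 7) - 5209/(-13042) = -17055/(2*(76*(-7) + 7)) - 5209/(-13042) = -17055/(2*(-532 + 7)) - 5209*(-1/13042) = -17055/2/(-525) + 5209/13042 = -17055/2*(-1/525) + 5209/13042 = 1137/70 + 5209/13042 = 3798346/228235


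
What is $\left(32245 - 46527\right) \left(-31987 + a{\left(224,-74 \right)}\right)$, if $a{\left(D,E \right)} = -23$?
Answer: $457166820$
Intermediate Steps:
$\left(32245 - 46527\right) \left(-31987 + a{\left(224,-74 \right)}\right) = \left(32245 - 46527\right) \left(-31987 - 23\right) = \left(-14282\right) \left(-32010\right) = 457166820$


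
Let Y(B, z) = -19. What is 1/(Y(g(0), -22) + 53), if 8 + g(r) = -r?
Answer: 1/34 ≈ 0.029412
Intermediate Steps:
g(r) = -8 - r
1/(Y(g(0), -22) + 53) = 1/(-19 + 53) = 1/34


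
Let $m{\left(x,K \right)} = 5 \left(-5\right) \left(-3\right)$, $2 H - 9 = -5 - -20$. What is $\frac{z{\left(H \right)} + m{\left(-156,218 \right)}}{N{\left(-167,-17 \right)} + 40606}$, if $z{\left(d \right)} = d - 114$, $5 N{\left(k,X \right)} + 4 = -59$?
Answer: $- \frac{135}{202967} \approx -0.00066513$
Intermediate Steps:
$H = 12$ ($H = \frac{9}{2} + \frac{-5 - -20}{2} = \frac{9}{2} + \frac{-5 + 20}{2} = \frac{9}{2} + \frac{1}{2} \cdot 15 = \frac{9}{2} + \frac{15}{2} = 12$)
$N{\left(k,X \right)} = - \frac{63}{5}$ ($N{\left(k,X \right)} = - \frac{4}{5} + \frac{1}{5} \left(-59\right) = - \frac{4}{5} - \frac{59}{5} = - \frac{63}{5}$)
$m{\left(x,K \right)} = 75$ ($m{\left(x,K \right)} = \left(-25\right) \left(-3\right) = 75$)
$z{\left(d \right)} = -114 + d$
$\frac{z{\left(H \right)} + m{\left(-156,218 \right)}}{N{\left(-167,-17 \right)} + 40606} = \frac{\left(-114 + 12\right) + 75}{- \frac{63}{5} + 40606} = \frac{-102 + 75}{\frac{202967}{5}} = \left(-27\right) \frac{5}{202967} = - \frac{135}{202967}$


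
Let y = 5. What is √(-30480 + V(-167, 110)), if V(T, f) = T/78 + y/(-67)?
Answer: I*√832502108334/5226 ≈ 174.59*I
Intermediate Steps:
V(T, f) = -5/67 + T/78 (V(T, f) = T/78 + 5/(-67) = T*(1/78) + 5*(-1/67) = T/78 - 5/67 = -5/67 + T/78)
√(-30480 + V(-167, 110)) = √(-30480 + (-5/67 + (1/78)*(-167))) = √(-30480 + (-5/67 - 167/78)) = √(-30480 - 11579/5226) = √(-159300059/5226) = I*√832502108334/5226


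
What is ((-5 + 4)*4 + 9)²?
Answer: 25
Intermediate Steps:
((-5 + 4)*4 + 9)² = (-1*4 + 9)² = (-4 + 9)² = 5² = 25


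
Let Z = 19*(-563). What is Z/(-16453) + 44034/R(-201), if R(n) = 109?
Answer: 725657375/1793377 ≈ 404.63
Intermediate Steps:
Z = -10697
Z/(-16453) + 44034/R(-201) = -10697/(-16453) + 44034/109 = -10697*(-1/16453) + 44034*(1/109) = 10697/16453 + 44034/109 = 725657375/1793377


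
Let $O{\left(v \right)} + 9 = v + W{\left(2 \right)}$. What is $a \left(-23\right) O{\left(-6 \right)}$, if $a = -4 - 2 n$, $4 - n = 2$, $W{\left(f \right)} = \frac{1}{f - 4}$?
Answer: $-2852$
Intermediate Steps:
$W{\left(f \right)} = \frac{1}{-4 + f}$
$n = 2$ ($n = 4 - 2 = 2$)
$a = -8$ ($a = -4 - 4 = -8$)
$O{\left(v \right)} = - \frac{19}{2} + v$ ($O{\left(v \right)} = -9 + \left(v + \frac{1}{-4 + 2}\right) = -9 + \left(v + \frac{1}{-2}\right) = -9 + \left(v - \frac{1}{2}\right) = -9 + \left(- \frac{1}{2} + v\right) = - \frac{19}{2} + v$)
$a \left(-23\right) O{\left(-6 \right)} = \left(-8\right) \left(-23\right) \left(- \frac{19}{2} - 6\right) = 184 \left(- \frac{31}{2}\right) = -2852$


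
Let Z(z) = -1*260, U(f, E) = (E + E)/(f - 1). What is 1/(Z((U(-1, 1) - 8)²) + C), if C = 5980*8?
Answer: 1/47580 ≈ 2.1017e-5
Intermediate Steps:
U(f, E) = 2*E/(-1 + f) (U(f, E) = (2*E)/(-1 + f) = 2*E/(-1 + f))
Z(z) = -260
C = 47840
1/(Z((U(-1, 1) - 8)²) + C) = 1/(-260 + 47840) = 1/47580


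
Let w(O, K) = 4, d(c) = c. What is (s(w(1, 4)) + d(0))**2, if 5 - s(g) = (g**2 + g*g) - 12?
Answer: 225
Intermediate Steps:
s(g) = 17 - 2*g**2 (s(g) = 5 - ((g**2 + g*g) - 12) = 5 - ((g**2 + g**2) - 12) = 5 - (2*g**2 - 12) = 5 - (-12 + 2*g**2) = 5 + (12 - 2*g**2) = 17 - 2*g**2)
(s(w(1, 4)) + d(0))**2 = ((17 - 2*4**2) + 0)**2 = ((17 - 2*16) + 0)**2 = ((17 - 32) + 0)**2 = (-15 + 0)**2 = (-15)**2 = 225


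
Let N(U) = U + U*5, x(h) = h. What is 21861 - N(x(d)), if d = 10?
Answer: 21801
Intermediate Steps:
N(U) = 6*U (N(U) = U + 5*U = 6*U)
21861 - N(x(d)) = 21861 - 6*10 = 21861 - 1*60 = 21861 - 60 = 21801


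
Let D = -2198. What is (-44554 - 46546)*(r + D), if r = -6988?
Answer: 836844600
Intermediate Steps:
(-44554 - 46546)*(r + D) = (-44554 - 46546)*(-6988 - 2198) = -91100*(-9186) = 836844600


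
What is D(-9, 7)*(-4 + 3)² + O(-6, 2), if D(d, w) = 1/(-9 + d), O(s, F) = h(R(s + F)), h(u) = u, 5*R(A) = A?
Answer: -77/90 ≈ -0.85556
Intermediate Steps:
R(A) = A/5
O(s, F) = F/5 + s/5 (O(s, F) = (s + F)/5 = (F + s)/5 = F/5 + s/5)
D(-9, 7)*(-4 + 3)² + O(-6, 2) = (-4 + 3)²/(-9 - 9) + ((⅕)*2 + (⅕)*(-6)) = (-1)²/(-18) + (⅖ - 6/5) = -1/18*1 - ⅘ = -1/18 - ⅘ = -77/90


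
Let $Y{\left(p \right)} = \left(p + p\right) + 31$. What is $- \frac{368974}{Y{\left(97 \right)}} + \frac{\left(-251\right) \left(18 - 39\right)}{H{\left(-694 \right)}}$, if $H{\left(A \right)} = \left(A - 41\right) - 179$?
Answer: $- \frac{338428211}{205650} \approx -1645.7$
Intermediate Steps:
$H{\left(A \right)} = -220 + A$ ($H{\left(A \right)} = \left(-41 + A\right) - 179 = -220 + A$)
$Y{\left(p \right)} = 31 + 2 p$ ($Y{\left(p \right)} = 2 p + 31 = 31 + 2 p$)
$- \frac{368974}{Y{\left(97 \right)}} + \frac{\left(-251\right) \left(18 - 39\right)}{H{\left(-694 \right)}} = - \frac{368974}{31 + 2 \cdot 97} + \frac{\left(-251\right) \left(18 - 39\right)}{-220 - 694} = - \frac{368974}{31 + 194} + \frac{\left(-251\right) \left(-21\right)}{-914} = - \frac{368974}{225} + 5271 \left(- \frac{1}{914}\right) = \left(-368974\right) \frac{1}{225} - \frac{5271}{914} = - \frac{368974}{225} - \frac{5271}{914} = - \frac{338428211}{205650}$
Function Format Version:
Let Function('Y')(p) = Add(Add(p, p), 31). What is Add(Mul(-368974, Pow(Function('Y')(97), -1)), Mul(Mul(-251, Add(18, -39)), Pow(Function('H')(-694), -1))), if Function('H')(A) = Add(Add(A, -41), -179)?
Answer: Rational(-338428211, 205650) ≈ -1645.7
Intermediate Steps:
Function('H')(A) = Add(-220, A) (Function('H')(A) = Add(Add(-41, A), -179) = Add(-220, A))
Function('Y')(p) = Add(31, Mul(2, p)) (Function('Y')(p) = Add(Mul(2, p), 31) = Add(31, Mul(2, p)))
Add(Mul(-368974, Pow(Function('Y')(97), -1)), Mul(Mul(-251, Add(18, -39)), Pow(Function('H')(-694), -1))) = Add(Mul(-368974, Pow(Add(31, Mul(2, 97)), -1)), Mul(Mul(-251, Add(18, -39)), Pow(Add(-220, -694), -1))) = Add(Mul(-368974, Pow(Add(31, 194), -1)), Mul(Mul(-251, -21), Pow(-914, -1))) = Add(Mul(-368974, Pow(225, -1)), Mul(5271, Rational(-1, 914))) = Add(Mul(-368974, Rational(1, 225)), Rational(-5271, 914)) = Add(Rational(-368974, 225), Rational(-5271, 914)) = Rational(-338428211, 205650)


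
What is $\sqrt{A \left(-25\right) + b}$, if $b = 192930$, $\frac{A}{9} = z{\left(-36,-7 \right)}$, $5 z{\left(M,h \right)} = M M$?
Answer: $\sqrt{134610} \approx 366.89$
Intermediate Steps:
$z{\left(M,h \right)} = \frac{M^{2}}{5}$ ($z{\left(M,h \right)} = \frac{M M}{5} = \frac{M^{2}}{5}$)
$A = \frac{11664}{5}$ ($A = 9 \frac{\left(-36\right)^{2}}{5} = 9 \cdot \frac{1}{5} \cdot 1296 = 9 \cdot \frac{1296}{5} = \frac{11664}{5} \approx 2332.8$)
$\sqrt{A \left(-25\right) + b} = \sqrt{\frac{11664}{5} \left(-25\right) + 192930} = \sqrt{-58320 + 192930} = \sqrt{134610}$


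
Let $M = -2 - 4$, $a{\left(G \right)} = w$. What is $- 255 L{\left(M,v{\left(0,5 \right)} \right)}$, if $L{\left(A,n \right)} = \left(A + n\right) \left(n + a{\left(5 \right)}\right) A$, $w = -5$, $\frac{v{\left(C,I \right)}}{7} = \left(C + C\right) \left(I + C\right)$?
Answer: $45900$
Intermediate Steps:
$v{\left(C,I \right)} = 14 C \left(C + I\right)$ ($v{\left(C,I \right)} = 7 \left(C + C\right) \left(I + C\right) = 7 \cdot 2 C \left(C + I\right) = 14 C \left(C + I\right)$)
$a{\left(G \right)} = -5$
$M = -6$
$L{\left(A,n \right)} = A \left(-5 + n\right) \left(A + n\right)$ ($L{\left(A,n \right)} = \left(A + n\right) \left(n - 5\right) A = \left(A + n\right) \left(-5 + n\right) A = \left(-5 + n\right) \left(A + n\right) A = A \left(-5 + n\right) \left(A + n\right)$)
$- 255 L{\left(M,v{\left(0,5 \right)} \right)} = - 255 \left(- 6 \left(\left(14 \cdot 0 \left(0 + 5\right)\right)^{2} - -30 - 5 \cdot 14 \cdot 0 \left(0 + 5\right) - 6 \cdot 14 \cdot 0 \left(0 + 5\right)\right)\right) = - 255 \left(- 6 \left(\left(14 \cdot 0 \cdot 5\right)^{2} + 30 - 5 \cdot 14 \cdot 0 \cdot 5 - 6 \cdot 14 \cdot 0 \cdot 5\right)\right) = - 255 \left(- 6 \left(0^{2} + 30 - 0 - 0\right)\right) = - 255 \left(- 6 \left(0 + 30 + 0 + 0\right)\right) = - 255 \left(\left(-6\right) 30\right) = \left(-255\right) \left(-180\right) = 45900$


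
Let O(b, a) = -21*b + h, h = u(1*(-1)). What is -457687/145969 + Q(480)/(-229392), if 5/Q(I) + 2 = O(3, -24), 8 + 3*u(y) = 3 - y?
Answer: -6964318444987/2221113349584 ≈ -3.1355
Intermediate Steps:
u(y) = -5/3 - y/3 (u(y) = -8/3 + (3 - y)/3 = -8/3 + (1 - y/3) = -5/3 - y/3)
h = -4/3 (h = -5/3 - (-1)/3 = -5/3 - 1/3*(-1) = -5/3 + 1/3 = -4/3 ≈ -1.3333)
O(b, a) = -4/3 - 21*b (O(b, a) = -21*b - 4/3 = -4/3 - 21*b)
Q(I) = -15/199 (Q(I) = 5/(-2 + (-4/3 - 21*3)) = 5/(-2 + (-4/3 - 63)) = 5/(-2 - 193/3) = 5/(-199/3) = 5*(-3/199) = -15/199)
-457687/145969 + Q(480)/(-229392) = -457687/145969 - 15/199/(-229392) = -457687*1/145969 - 15/199*(-1/229392) = -457687/145969 + 5/15216336 = -6964318444987/2221113349584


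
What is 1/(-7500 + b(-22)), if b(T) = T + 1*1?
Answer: -1/7521 ≈ -0.00013296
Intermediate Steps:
b(T) = 1 + T (b(T) = T + 1 = 1 + T)
1/(-7500 + b(-22)) = 1/(-7500 + (1 - 22)) = 1/(-7500 - 21) = 1/(-7521) = -1/7521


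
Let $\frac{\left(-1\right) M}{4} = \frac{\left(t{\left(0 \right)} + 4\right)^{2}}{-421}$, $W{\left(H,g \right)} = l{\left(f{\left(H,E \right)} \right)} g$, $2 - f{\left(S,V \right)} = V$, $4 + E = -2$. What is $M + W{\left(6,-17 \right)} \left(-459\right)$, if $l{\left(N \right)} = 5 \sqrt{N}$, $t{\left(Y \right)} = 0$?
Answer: $\frac{64}{421} + 78030 \sqrt{2} \approx 1.1035 \cdot 10^{5}$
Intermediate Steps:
$E = -6$ ($E = -4 - 2 = -6$)
$f{\left(S,V \right)} = 2 - V$
$W{\left(H,g \right)} = 10 g \sqrt{2}$ ($W{\left(H,g \right)} = 5 \sqrt{2 - -6} g = 5 \sqrt{2 + 6} g = 5 \sqrt{8} g = 5 \cdot 2 \sqrt{2} g = 10 \sqrt{2} g = 10 g \sqrt{2}$)
$M = \frac{64}{421}$ ($M = - 4 \frac{\left(0 + 4\right)^{2}}{-421} = - 4 \cdot 4^{2} \left(- \frac{1}{421}\right) = - 4 \cdot 16 \left(- \frac{1}{421}\right) = \left(-4\right) \left(- \frac{16}{421}\right) = \frac{64}{421} \approx 0.15202$)
$M + W{\left(6,-17 \right)} \left(-459\right) = \frac{64}{421} + 10 \left(-17\right) \sqrt{2} \left(-459\right) = \frac{64}{421} + - 170 \sqrt{2} \left(-459\right) = \frac{64}{421} + 78030 \sqrt{2}$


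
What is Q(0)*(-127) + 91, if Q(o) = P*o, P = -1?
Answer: 91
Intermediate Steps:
Q(o) = -o
Q(0)*(-127) + 91 = -1*0*(-127) + 91 = 0*(-127) + 91 = 0 + 91 = 91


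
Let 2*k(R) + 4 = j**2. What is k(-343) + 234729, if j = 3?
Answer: 469463/2 ≈ 2.3473e+5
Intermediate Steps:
k(R) = 5/2 (k(R) = -2 + (1/2)*3**2 = -2 + (1/2)*9 = -2 + 9/2 = 5/2)
k(-343) + 234729 = 5/2 + 234729 = 469463/2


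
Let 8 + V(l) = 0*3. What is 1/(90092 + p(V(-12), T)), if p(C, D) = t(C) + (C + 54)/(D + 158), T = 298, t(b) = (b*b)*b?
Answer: 228/20424263 ≈ 1.1163e-5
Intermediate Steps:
V(l) = -8 (V(l) = -8 + 0*3 = -8 + 0 = -8)
t(b) = b**3 (t(b) = b**2*b = b**3)
p(C, D) = C**3 + (54 + C)/(158 + D) (p(C, D) = C**3 + (C + 54)/(D + 158) = C**3 + (54 + C)/(158 + D))
1/(90092 + p(V(-12), T)) = 1/(90092 + (54 - 8 + 158*(-8)**3 + 298*(-8)**3)/(158 + 298)) = 1/(90092 + (54 - 8 + 158*(-512) + 298*(-512))/456) = 1/(90092 + (54 - 8 - 80896 - 152576)/456) = 1/(90092 + (1/456)*(-233426)) = 1/(90092 - 116713/228) = 1/(20424263/228) = 228/20424263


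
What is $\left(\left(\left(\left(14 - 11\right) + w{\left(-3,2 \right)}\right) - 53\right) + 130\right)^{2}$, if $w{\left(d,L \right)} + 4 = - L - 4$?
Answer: $4900$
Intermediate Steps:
$w{\left(d,L \right)} = -8 - L$ ($w{\left(d,L \right)} = -4 - \left(4 + L\right) = -8 - L$)
$\left(\left(\left(\left(14 - 11\right) + w{\left(-3,2 \right)}\right) - 53\right) + 130\right)^{2} = \left(\left(\left(\left(14 - 11\right) - 10\right) - 53\right) + 130\right)^{2} = \left(\left(\left(3 - 10\right) - 53\right) + 130\right)^{2} = \left(\left(-7 - 53\right) + 130\right)^{2} = \left(-60 + 130\right)^{2} = 70^{2} = 4900$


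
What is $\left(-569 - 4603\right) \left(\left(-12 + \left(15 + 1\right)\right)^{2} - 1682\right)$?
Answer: $8616552$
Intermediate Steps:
$\left(-569 - 4603\right) \left(\left(-12 + \left(15 + 1\right)\right)^{2} - 1682\right) = - 5172 \left(\left(-12 + 16\right)^{2} - 1682\right) = - 5172 \left(4^{2} - 1682\right) = - 5172 \left(16 - 1682\right) = \left(-5172\right) \left(-1666\right) = 8616552$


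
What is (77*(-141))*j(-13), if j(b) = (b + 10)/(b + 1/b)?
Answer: -423423/170 ≈ -2490.7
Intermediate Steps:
j(b) = (10 + b)/(b + 1/b)
(77*(-141))*j(-13) = (77*(-141))*(-13*(10 - 13)/(1 + (-13)²)) = -(-141141)*(-3)/(1 + 169) = -(-141141)*(-3)/170 = -10857*39/170 = -423423/170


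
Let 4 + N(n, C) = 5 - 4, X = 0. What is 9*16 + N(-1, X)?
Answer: 141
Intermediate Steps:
N(n, C) = -3 (N(n, C) = -4 + (5 - 4) = -4 + 1 = -3)
9*16 + N(-1, X) = 9*16 - 3 = 144 - 3 = 141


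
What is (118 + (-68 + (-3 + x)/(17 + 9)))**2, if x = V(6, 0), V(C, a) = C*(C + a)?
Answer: 1776889/676 ≈ 2628.5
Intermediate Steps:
x = 36 (x = 6*(6 + 0) = 6*6 = 36)
(118 + (-68 + (-3 + x)/(17 + 9)))**2 = (118 + (-68 + (-3 + 36)/(17 + 9)))**2 = (118 + (-68 + 33/26))**2 = (118 - 1735/26)**2 = (1333/26)**2 = 1776889/676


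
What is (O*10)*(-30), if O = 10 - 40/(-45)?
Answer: -9800/3 ≈ -3266.7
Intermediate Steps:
O = 98/9 (O = 10 - 40*(-1/45) = 10 + 8/9 = 98/9 ≈ 10.889)
(O*10)*(-30) = ((98/9)*10)*(-30) = (980/9)*(-30) = -9800/3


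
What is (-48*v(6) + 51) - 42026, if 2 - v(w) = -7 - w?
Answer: -42695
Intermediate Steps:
v(w) = 9 + w (v(w) = 2 - (-7 - w) = 2 + (7 + w) = 9 + w)
(-48*v(6) + 51) - 42026 = (-48*(9 + 6) + 51) - 42026 = (-48*15 + 51) - 42026 = (-720 + 51) - 42026 = -669 - 42026 = -42695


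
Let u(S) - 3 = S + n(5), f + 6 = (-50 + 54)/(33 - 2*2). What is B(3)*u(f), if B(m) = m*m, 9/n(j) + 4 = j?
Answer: 1602/29 ≈ 55.241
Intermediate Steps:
n(j) = 9/(-4 + j)
f = -170/29 (f = -6 + (-50 + 54)/(33 - 2*2) = -6 + 4/(33 - 4) = -6 + 4/29 = -170/29 ≈ -5.8621)
B(m) = m**2
u(S) = 12 + S (u(S) = 3 + (S + 9/(-4 + 5)) = 3 + (S + 9/1) = 3 + (S + 9*1) = 3 + (S + 9) = 3 + (9 + S) = 12 + S)
B(3)*u(f) = 3**2*(12 - 170/29) = 9*(178/29) = 1602/29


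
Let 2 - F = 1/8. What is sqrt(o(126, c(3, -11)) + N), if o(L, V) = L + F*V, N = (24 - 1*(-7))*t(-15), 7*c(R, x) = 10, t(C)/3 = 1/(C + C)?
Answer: sqrt(615335)/70 ≈ 11.206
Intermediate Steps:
t(C) = 3/(2*C) (t(C) = 3/(C + C) = 3/((2*C)) = 3*(1/(2*C)) = 3/(2*C))
c(R, x) = 10/7 (c(R, x) = (1/7)*10 = 10/7)
F = 15/8 (F = 2 - 1/8 = 15/8 ≈ 1.8750)
N = -31/10 (N = (24 - 1*(-7))*((3/2)/(-15)) = (24 + 7)*((3/2)*(-1/15)) = 31*(-1/10) = -31/10 ≈ -3.1000)
o(L, V) = L + 15*V/8
sqrt(o(126, c(3, -11)) + N) = sqrt((126 + (15/8)*(10/7)) - 31/10) = sqrt((126 + 75/28) - 31/10) = sqrt(3603/28 - 31/10) = sqrt(17581/140) = sqrt(615335)/70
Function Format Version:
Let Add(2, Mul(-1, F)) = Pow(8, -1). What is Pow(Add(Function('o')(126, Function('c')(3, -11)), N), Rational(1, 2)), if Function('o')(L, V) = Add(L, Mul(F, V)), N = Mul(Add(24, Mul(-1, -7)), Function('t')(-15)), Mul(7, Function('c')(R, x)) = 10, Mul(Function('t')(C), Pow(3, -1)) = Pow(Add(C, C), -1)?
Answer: Mul(Rational(1, 70), Pow(615335, Rational(1, 2))) ≈ 11.206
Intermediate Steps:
Function('t')(C) = Mul(Rational(3, 2), Pow(C, -1)) (Function('t')(C) = Mul(3, Pow(Add(C, C), -1)) = Mul(3, Pow(Mul(2, C), -1)) = Mul(3, Mul(Rational(1, 2), Pow(C, -1))) = Mul(Rational(3, 2), Pow(C, -1)))
Function('c')(R, x) = Rational(10, 7) (Function('c')(R, x) = Mul(Rational(1, 7), 10) = Rational(10, 7))
F = Rational(15, 8) (F = Add(2, Mul(-1, Pow(8, -1))) = Add(2, Mul(-1, Rational(1, 8))) = Add(2, Rational(-1, 8)) = Rational(15, 8) ≈ 1.8750)
N = Rational(-31, 10) (N = Mul(Add(24, Mul(-1, -7)), Mul(Rational(3, 2), Pow(-15, -1))) = Mul(Add(24, 7), Mul(Rational(3, 2), Rational(-1, 15))) = Mul(31, Rational(-1, 10)) = Rational(-31, 10) ≈ -3.1000)
Function('o')(L, V) = Add(L, Mul(Rational(15, 8), V))
Pow(Add(Function('o')(126, Function('c')(3, -11)), N), Rational(1, 2)) = Pow(Add(Add(126, Mul(Rational(15, 8), Rational(10, 7))), Rational(-31, 10)), Rational(1, 2)) = Pow(Add(Add(126, Rational(75, 28)), Rational(-31, 10)), Rational(1, 2)) = Pow(Add(Rational(3603, 28), Rational(-31, 10)), Rational(1, 2)) = Pow(Rational(17581, 140), Rational(1, 2)) = Mul(Rational(1, 70), Pow(615335, Rational(1, 2)))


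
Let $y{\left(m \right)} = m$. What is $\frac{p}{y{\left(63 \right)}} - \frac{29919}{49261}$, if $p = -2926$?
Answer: $- \frac{20860369}{443349} \approx -47.052$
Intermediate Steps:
$\frac{p}{y{\left(63 \right)}} - \frac{29919}{49261} = - \frac{2926}{63} - \frac{29919}{49261} = \left(-2926\right) \frac{1}{63} - \frac{29919}{49261} = - \frac{418}{9} - \frac{29919}{49261} = - \frac{20860369}{443349}$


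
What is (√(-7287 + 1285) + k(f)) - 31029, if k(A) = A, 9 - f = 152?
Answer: -31172 + I*√6002 ≈ -31172.0 + 77.473*I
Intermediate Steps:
f = -143 (f = 9 - 1*152 = 9 - 152 = -143)
(√(-7287 + 1285) + k(f)) - 31029 = (√(-7287 + 1285) - 143) - 31029 = (√(-6002) - 143) - 31029 = (I*√6002 - 143) - 31029 = (-143 + I*√6002) - 31029 = -31172 + I*√6002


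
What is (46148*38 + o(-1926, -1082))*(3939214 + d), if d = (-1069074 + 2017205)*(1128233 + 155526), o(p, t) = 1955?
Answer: 2136847999291134297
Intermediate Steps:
d = 1217171704429 (d = 948131*1283759 = 1217171704429)
(46148*38 + o(-1926, -1082))*(3939214 + d) = (46148*38 + 1955)*(3939214 + 1217171704429) = (1753624 + 1955)*1217175643643 = 1755579*1217175643643 = 2136847999291134297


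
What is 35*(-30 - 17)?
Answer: -1645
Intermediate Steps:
35*(-30 - 17) = 35*(-47) = -1645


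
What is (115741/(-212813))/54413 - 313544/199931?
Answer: -3630797997721207/2315159748029939 ≈ -1.5683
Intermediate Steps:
(115741/(-212813))/54413 - 313544/199931 = (115741*(-1/212813))*(1/54413) - 313544*1/199931 = -115741/212813*1/54413 - 313544/199931 = -115741/11579793769 - 313544/199931 = -3630797997721207/2315159748029939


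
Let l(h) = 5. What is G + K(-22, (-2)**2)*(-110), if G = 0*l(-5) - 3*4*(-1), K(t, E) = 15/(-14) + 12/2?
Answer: -3711/7 ≈ -530.14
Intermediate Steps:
K(t, E) = 69/14 (K(t, E) = 15*(-1/14) + 12*(1/2) = -15/14 + 6 = 69/14)
G = 12 (G = 0*5 - 3*4*(-1) = 0 - 12*(-1) = 0 + 12 = 12)
G + K(-22, (-2)**2)*(-110) = 12 + (69/14)*(-110) = 12 - 3795/7 = -3711/7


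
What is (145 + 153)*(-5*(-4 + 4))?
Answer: 0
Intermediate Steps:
(145 + 153)*(-5*(-4 + 4)) = 298*(-5*0) = 298*0 = 0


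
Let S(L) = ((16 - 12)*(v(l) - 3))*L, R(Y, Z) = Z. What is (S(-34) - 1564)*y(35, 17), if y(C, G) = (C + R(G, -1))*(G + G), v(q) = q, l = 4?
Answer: -1965200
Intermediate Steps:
y(C, G) = 2*G*(-1 + C) (y(C, G) = (C - 1)*(G + G) = (-1 + C)*(2*G) = 2*G*(-1 + C))
S(L) = 4*L (S(L) = ((16 - 12)*(4 - 3))*L = (4*1)*L = 4*L)
(S(-34) - 1564)*y(35, 17) = (4*(-34) - 1564)*(2*17*(-1 + 35)) = (-136 - 1564)*(2*17*34) = -1700*1156 = -1965200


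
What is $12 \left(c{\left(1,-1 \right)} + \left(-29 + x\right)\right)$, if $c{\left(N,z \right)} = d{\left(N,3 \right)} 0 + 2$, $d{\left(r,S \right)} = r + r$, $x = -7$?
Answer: $-408$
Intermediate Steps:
$d{\left(r,S \right)} = 2 r$
$c{\left(N,z \right)} = 2$ ($c{\left(N,z \right)} = 2 N 0 + 2 = 0 + 2 = 2$)
$12 \left(c{\left(1,-1 \right)} + \left(-29 + x\right)\right) = 12 \left(2 - 36\right) = 12 \left(-34\right) = -408$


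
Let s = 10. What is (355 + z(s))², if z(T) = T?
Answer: 133225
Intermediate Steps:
(355 + z(s))² = (355 + 10)² = 365² = 133225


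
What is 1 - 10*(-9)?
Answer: 91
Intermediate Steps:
1 - 10*(-9) = 1 + 90 = 91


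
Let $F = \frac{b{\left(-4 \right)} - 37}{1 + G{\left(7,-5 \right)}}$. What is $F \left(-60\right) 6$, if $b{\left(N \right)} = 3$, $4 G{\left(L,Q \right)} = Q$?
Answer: $-48960$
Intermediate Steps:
$G{\left(L,Q \right)} = \frac{Q}{4}$
$F = 136$ ($F = \frac{3 - 37}{1 + \frac{1}{4} \left(-5\right)} = - \frac{34}{1 - \frac{5}{4}} = - \frac{34}{- \frac{1}{4}} = \left(-34\right) \left(-4\right) = 136$)
$F \left(-60\right) 6 = 136 \left(-60\right) 6 = \left(-8160\right) 6 = -48960$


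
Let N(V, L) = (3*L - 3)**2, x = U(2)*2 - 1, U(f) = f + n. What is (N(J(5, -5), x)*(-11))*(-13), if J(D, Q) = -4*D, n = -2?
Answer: 5148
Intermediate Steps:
U(f) = -2 + f (U(f) = f - 2 = -2 + f)
x = -1 (x = (-2 + 2)*2 - 1 = 0*2 - 1 = 0 - 1 = -1)
N(V, L) = (-3 + 3*L)**2
(N(J(5, -5), x)*(-11))*(-13) = ((9*(-1 - 1)**2)*(-11))*(-13) = ((9*(-2)**2)*(-11))*(-13) = ((9*4)*(-11))*(-13) = (36*(-11))*(-13) = -396*(-13) = 5148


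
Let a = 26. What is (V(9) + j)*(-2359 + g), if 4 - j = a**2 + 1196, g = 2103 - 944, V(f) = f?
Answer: 2230800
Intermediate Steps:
g = 1159
j = -1868 (j = 4 - (26**2 + 1196) = 4 - (676 + 1196) = 4 - 1*1872 = 4 - 1872 = -1868)
(V(9) + j)*(-2359 + g) = (9 - 1868)*(-2359 + 1159) = -1859*(-1200) = 2230800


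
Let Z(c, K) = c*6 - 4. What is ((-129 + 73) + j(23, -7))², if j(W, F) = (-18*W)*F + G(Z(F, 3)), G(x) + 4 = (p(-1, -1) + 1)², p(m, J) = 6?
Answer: 8334769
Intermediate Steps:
Z(c, K) = -4 + 6*c (Z(c, K) = 6*c - 4 = -4 + 6*c)
G(x) = 45 (G(x) = -4 + (6 + 1)² = -4 + 7² = -4 + 49 = 45)
j(W, F) = 45 - 18*F*W (j(W, F) = (-18*W)*F + 45 = -18*F*W + 45 = 45 - 18*F*W)
((-129 + 73) + j(23, -7))² = ((-129 + 73) + (45 - 18*(-7)*23))² = (-56 + (45 + 2898))² = (-56 + 2943)² = 2887² = 8334769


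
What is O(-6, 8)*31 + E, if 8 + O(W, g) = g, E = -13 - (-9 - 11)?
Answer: 7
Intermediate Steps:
E = 7 (E = -13 - 1*(-20) = -13 + 20 = 7)
O(W, g) = -8 + g
O(-6, 8)*31 + E = (-8 + 8)*31 + 7 = 0*31 + 7 = 0 + 7 = 7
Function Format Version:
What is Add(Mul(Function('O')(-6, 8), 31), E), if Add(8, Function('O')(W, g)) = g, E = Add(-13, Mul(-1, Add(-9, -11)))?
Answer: 7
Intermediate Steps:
E = 7 (E = Add(-13, Mul(-1, -20)) = Add(-13, 20) = 7)
Function('O')(W, g) = Add(-8, g)
Add(Mul(Function('O')(-6, 8), 31), E) = Add(Mul(Add(-8, 8), 31), 7) = Add(Mul(0, 31), 7) = Add(0, 7) = 7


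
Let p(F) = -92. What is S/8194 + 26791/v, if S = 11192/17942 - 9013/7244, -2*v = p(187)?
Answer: 7133031307536171/12247377208888 ≈ 582.41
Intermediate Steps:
v = 46 (v = -1/2*(-92) = 46)
S = -40318199/64985924 (S = 11192*(1/17942) - 9013*1/7244 = 5596/8971 - 9013/7244 = -40318199/64985924 ≈ -0.62041)
S/8194 + 26791/v = -40318199/64985924/8194 + 26791/46 = -40318199/64985924*1/8194 + 26791*(1/46) = -40318199/532494661256 + 26791/46 = 7133031307536171/12247377208888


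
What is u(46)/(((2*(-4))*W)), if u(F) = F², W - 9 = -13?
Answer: 529/8 ≈ 66.125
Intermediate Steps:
W = -4 (W = 9 - 13 = -4)
u(46)/(((2*(-4))*W)) = 46²/(((2*(-4))*(-4))) = 2116/((-8*(-4))) = 2116/32 = 2116*(1/32) = 529/8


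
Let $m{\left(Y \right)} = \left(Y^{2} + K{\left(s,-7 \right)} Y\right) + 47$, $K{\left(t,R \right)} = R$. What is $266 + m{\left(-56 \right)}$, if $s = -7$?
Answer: $3841$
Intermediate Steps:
$m{\left(Y \right)} = 47 + Y^{2} - 7 Y$ ($m{\left(Y \right)} = \left(Y^{2} - 7 Y\right) + 47 = 47 + Y^{2} - 7 Y$)
$266 + m{\left(-56 \right)} = 266 + \left(47 + \left(-56\right)^{2} - -392\right) = 266 + \left(47 + 3136 + 392\right) = 266 + 3575 = 3841$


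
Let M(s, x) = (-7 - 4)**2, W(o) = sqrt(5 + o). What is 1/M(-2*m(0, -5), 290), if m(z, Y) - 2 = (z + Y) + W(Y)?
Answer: 1/121 ≈ 0.0082645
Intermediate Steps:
m(z, Y) = 2 + Y + z + sqrt(5 + Y) (m(z, Y) = 2 + ((z + Y) + sqrt(5 + Y)) = 2 + ((Y + z) + sqrt(5 + Y)) = 2 + (Y + z + sqrt(5 + Y)) = 2 + Y + z + sqrt(5 + Y))
M(s, x) = 121 (M(s, x) = (-11)**2 = 121)
1/M(-2*m(0, -5), 290) = 1/121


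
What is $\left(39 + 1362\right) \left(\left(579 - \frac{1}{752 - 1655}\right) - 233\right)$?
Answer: $\frac{145909013}{301} \approx 4.8475 \cdot 10^{5}$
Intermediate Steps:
$\left(39 + 1362\right) \left(\left(579 - \frac{1}{752 - 1655}\right) - 233\right) = 1401 \left(\left(579 - \frac{1}{-903}\right) - 233\right) = 1401 \left(\left(579 - - \frac{1}{903}\right) - 233\right) = 1401 \left(\left(579 + \frac{1}{903}\right) - 233\right) = 1401 \left(\frac{522838}{903} - 233\right) = 1401 \cdot \frac{312439}{903} = \frac{145909013}{301}$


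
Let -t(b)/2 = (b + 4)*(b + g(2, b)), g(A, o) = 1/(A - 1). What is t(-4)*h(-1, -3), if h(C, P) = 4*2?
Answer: 0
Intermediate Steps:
h(C, P) = 8
g(A, o) = 1/(-1 + A)
t(b) = -2*(1 + b)*(4 + b) (t(b) = -2*(b + 4)*(b + 1/(-1 + 2)) = -2*(4 + b)*(b + 1/1) = -2*(4 + b)*(b + 1) = -2*(4 + b)*(1 + b) = -2*(1 + b)*(4 + b))
t(-4)*h(-1, -3) = (-8 - 10*(-4) - 2*(-4)²)*8 = (-8 + 40 - 2*16)*8 = (-8 + 40 - 32)*8 = 0*8 = 0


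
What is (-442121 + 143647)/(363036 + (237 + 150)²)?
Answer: -298474/512805 ≈ -0.58204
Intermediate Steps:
(-442121 + 143647)/(363036 + (237 + 150)²) = -298474/(363036 + 387²) = -298474/(363036 + 149769) = -298474/512805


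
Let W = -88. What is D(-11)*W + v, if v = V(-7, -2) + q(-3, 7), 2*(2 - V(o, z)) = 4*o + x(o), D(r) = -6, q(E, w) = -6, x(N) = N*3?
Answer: 1097/2 ≈ 548.50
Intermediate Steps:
x(N) = 3*N
V(o, z) = 2 - 7*o/2 (V(o, z) = 2 - (4*o + 3*o)/2 = 2 - 7*o/2)
v = 41/2 (v = (2 - 7/2*(-7)) - 6 = (2 + 49/2) - 6 = 53/2 - 6 = 41/2 ≈ 20.500)
D(-11)*W + v = -6*(-88) + 41/2 = 528 + 41/2 = 1097/2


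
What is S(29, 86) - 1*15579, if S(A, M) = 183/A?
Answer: -451608/29 ≈ -15573.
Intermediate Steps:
S(29, 86) - 1*15579 = 183/29 - 1*15579 = 183*(1/29) - 15579 = 183/29 - 15579 = -451608/29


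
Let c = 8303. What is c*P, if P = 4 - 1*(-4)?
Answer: 66424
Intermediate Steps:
P = 8 (P = 4 + 4 = 8)
c*P = 8303*8 = 66424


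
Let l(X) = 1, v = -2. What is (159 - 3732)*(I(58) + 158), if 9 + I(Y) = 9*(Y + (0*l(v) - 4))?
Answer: -2268855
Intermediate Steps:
I(Y) = -45 + 9*Y (I(Y) = -9 + 9*(Y + (0*1 - 4)) = -9 + 9*(Y + (0 - 4)) = -9 + 9*(Y - 4) = -9 + 9*(-4 + Y) = -9 + (-36 + 9*Y) = -45 + 9*Y)
(159 - 3732)*(I(58) + 158) = (159 - 3732)*((-45 + 9*58) + 158) = -3573*((-45 + 522) + 158) = -3573*(477 + 158) = -3573*635 = -2268855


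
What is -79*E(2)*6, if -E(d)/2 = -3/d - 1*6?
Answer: -7110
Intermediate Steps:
E(d) = 12 + 6/d (E(d) = -2*(-3/d - 1*6) = -2*(-3/d - 6) = -2*(-6 - 3/d) = 12 + 6/d)
-79*E(2)*6 = -79*(12 + 6/2)*6 = -79*(12 + 6*(1/2))*6 = -79*(12 + 3)*6 = -79*15*6 = -1185*6 = -7110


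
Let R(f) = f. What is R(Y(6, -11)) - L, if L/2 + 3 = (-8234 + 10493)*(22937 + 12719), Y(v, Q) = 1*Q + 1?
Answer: -161093812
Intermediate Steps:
Y(v, Q) = 1 + Q (Y(v, Q) = Q + 1 = 1 + Q)
L = 161093802 (L = -6 + 2*((-8234 + 10493)*(22937 + 12719)) = -6 + 2*(2259*35656) = -6 + 2*80546904 = -6 + 161093808 = 161093802)
R(Y(6, -11)) - L = (1 - 11) - 1*161093802 = -10 - 161093802 = -161093812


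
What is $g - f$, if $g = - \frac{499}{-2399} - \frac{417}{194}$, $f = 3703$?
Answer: $- \frac{1724301995}{465406} \approx -3704.9$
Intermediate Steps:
$g = - \frac{903577}{465406}$ ($g = \left(-499\right) \left(- \frac{1}{2399}\right) - \frac{417}{194} = \frac{499}{2399} - \frac{417}{194} = - \frac{903577}{465406} \approx -1.9415$)
$g - f = - \frac{903577}{465406} - 3703 = - \frac{1724301995}{465406}$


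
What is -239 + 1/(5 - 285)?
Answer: -66921/280 ≈ -239.00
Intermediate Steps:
-239 + 1/(5 - 285) = -239 + 1/(-280) = -239 - 1/280 = -66921/280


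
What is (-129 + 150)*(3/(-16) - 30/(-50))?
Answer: 693/80 ≈ 8.6625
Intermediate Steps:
(-129 + 150)*(3/(-16) - 30/(-50)) = 21*(3*(-1/16) - 30*(-1/50)) = 21*(-3/16 + ⅗) = 21*(33/80) = 693/80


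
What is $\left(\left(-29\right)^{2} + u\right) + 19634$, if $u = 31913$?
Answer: $52388$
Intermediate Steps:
$\left(\left(-29\right)^{2} + u\right) + 19634 = \left(\left(-29\right)^{2} + 31913\right) + 19634 = \left(841 + 31913\right) + 19634 = 32754 + 19634 = 52388$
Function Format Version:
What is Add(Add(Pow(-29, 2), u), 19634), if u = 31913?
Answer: 52388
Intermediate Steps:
Add(Add(Pow(-29, 2), u), 19634) = Add(Add(Pow(-29, 2), 31913), 19634) = Add(Add(841, 31913), 19634) = Add(32754, 19634) = 52388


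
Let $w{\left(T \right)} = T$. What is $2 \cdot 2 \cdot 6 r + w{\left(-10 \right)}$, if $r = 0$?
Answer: $-10$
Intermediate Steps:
$2 \cdot 2 \cdot 6 r + w{\left(-10 \right)} = 2 \cdot 2 \cdot 6 \cdot 0 - 10 = 4 \cdot 6 \cdot 0 - 10 = 24 \cdot 0 - 10 = 0 - 10 = -10$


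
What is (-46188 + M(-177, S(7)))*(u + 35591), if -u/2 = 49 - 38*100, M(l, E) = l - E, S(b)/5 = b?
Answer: -1999515200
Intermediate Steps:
S(b) = 5*b
u = 7502 (u = -2*(49 - 38*100) = -2*(49 - 3800) = -2*(-3751) = 7502)
(-46188 + M(-177, S(7)))*(u + 35591) = (-46188 + (-177 - 5*7))*(7502 + 35591) = (-46188 + (-177 - 1*35))*43093 = (-46188 + (-177 - 35))*43093 = (-46188 - 212)*43093 = -46400*43093 = -1999515200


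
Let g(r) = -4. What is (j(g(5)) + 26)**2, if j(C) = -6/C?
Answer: 3025/4 ≈ 756.25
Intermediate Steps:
(j(g(5)) + 26)**2 = (-6/(-4) + 26)**2 = (-6*(-1/4) + 26)**2 = (3/2 + 26)**2 = (55/2)**2 = 3025/4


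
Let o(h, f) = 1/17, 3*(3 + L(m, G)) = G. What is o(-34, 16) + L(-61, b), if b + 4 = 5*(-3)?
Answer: -473/51 ≈ -9.2745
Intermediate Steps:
b = -19 (b = -4 + 5*(-3) = -4 - 15 = -19)
L(m, G) = -3 + G/3
o(h, f) = 1/17
o(-34, 16) + L(-61, b) = 1/17 + (-3 + (⅓)*(-19)) = 1/17 + (-3 - 19/3) = 1/17 - 28/3 = -473/51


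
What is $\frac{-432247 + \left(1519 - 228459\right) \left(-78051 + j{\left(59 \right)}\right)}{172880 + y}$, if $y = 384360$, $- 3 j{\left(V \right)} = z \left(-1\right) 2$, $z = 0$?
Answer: $\frac{17712461693}{557240} \approx 31786.0$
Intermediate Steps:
$j{\left(V \right)} = 0$ ($j{\left(V \right)} = - \frac{0 \left(-1\right) 2}{3} = - \frac{0 \cdot 2}{3} = \left(- \frac{1}{3}\right) 0 = 0$)
$\frac{-432247 + \left(1519 - 228459\right) \left(-78051 + j{\left(59 \right)}\right)}{172880 + y} = \frac{-432247 + \left(1519 - 228459\right) \left(-78051 + 0\right)}{172880 + 384360} = \frac{-432247 - -17712893940}{557240} = \left(-432247 + 17712893940\right) \frac{1}{557240} = 17712461693 \cdot \frac{1}{557240} = \frac{17712461693}{557240}$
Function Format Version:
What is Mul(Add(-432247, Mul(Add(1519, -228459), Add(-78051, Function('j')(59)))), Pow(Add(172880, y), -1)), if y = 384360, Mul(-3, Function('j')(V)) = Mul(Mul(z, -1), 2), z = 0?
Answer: Rational(17712461693, 557240) ≈ 31786.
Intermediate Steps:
Function('j')(V) = 0 (Function('j')(V) = Mul(Rational(-1, 3), Mul(Mul(0, -1), 2)) = Mul(Rational(-1, 3), Mul(0, 2)) = Mul(Rational(-1, 3), 0) = 0)
Mul(Add(-432247, Mul(Add(1519, -228459), Add(-78051, Function('j')(59)))), Pow(Add(172880, y), -1)) = Mul(Add(-432247, Mul(Add(1519, -228459), Add(-78051, 0))), Pow(Add(172880, 384360), -1)) = Mul(Add(-432247, Mul(-226940, -78051)), Pow(557240, -1)) = Mul(Add(-432247, 17712893940), Rational(1, 557240)) = Mul(17712461693, Rational(1, 557240)) = Rational(17712461693, 557240)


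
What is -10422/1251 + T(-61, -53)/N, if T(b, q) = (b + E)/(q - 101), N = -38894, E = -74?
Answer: -6936063573/832564964 ≈ -8.3310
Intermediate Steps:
T(b, q) = (-74 + b)/(-101 + q) (T(b, q) = (b - 74)/(q - 101) = (-74 + b)/(-101 + q))
-10422/1251 + T(-61, -53)/N = -10422/1251 + ((-74 - 61)/(-101 - 53))/(-38894) = -10422*1/1251 + (-135/(-154))*(-1/38894) = -1158/139 - 1/154*(-135)*(-1/38894) = -1158/139 + (135/154)*(-1/38894) = -1158/139 - 135/5989676 = -6936063573/832564964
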